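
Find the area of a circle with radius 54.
Area = pi * r²
Area = pi * 54²
Area = pi * 2916
Area = 9160.88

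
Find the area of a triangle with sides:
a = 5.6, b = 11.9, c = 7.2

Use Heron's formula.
s = (a+b+c)/2 = (5.6+11.9+7.2)/2 = 12.35
A = √(s(s-a)(s-b)(s-c)) = √(12.35·6.75·0.45·5.15)
A = √193.193 = 13.9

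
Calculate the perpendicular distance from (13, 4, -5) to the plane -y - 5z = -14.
d = |0(13) + (-1)(4) + (-5)(-5) - (-14)| / √(0² + (-1)² + (-5)²) = 35/√26 = 6.864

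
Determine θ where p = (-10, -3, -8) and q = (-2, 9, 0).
p·q = -7, |p|² = 173, |q|² = 85
cos θ = -7/√14705 ≈ -0.05773
θ ≈ 93.31°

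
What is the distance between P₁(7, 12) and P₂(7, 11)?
Using the distance formula: d = sqrt((x₂-x₁)² + (y₂-y₁)²)
dx = 7 - 7 = 0
dy = 11 - 12 = -1
d = sqrt(0² + (-1)²) = sqrt(0 + 1) = sqrt(1) = 1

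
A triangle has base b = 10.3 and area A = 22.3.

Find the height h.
A = ½bh  →  h = 2A/b
h = 2·22.3/10.3 = 4.33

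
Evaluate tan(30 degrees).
tan(30 degrees) = sqrt(3)/3
Decimal approximation: 0.5774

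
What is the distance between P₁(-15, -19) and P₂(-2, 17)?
Using the distance formula: d = sqrt((x₂-x₁)² + (y₂-y₁)²)
dx = (-2) - (-15) = 13
dy = 17 - (-19) = 36
d = sqrt(13² + 36²) = sqrt(169 + 1296) = sqrt(1465) = 38.28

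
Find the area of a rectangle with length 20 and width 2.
Area = length * width
Area = 20 * 2
Area = 40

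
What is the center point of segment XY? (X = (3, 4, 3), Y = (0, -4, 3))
Midpoint = ((3+0)/2, (4-4)/2, (3+3)/2) = (1.5, 0, 3)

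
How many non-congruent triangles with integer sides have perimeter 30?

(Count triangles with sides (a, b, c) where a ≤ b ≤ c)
With a ≤ b ≤ c and a + b + c = 30, the triangle inequality a + b > c gives c < 30/2, so c ≤ 14.
Iterate a from 1 to ⌊p/3⌋ = 10; for each a, b ranges from a to ⌊(p−a)/2⌋ with c = p − a − b, keeping only c ≥ b.
Triples: (2, 14, 14), (3, 13, 14), (4, 12, 14), …
Count = 19 triangles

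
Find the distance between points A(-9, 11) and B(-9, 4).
Using the distance formula: d = sqrt((x₂-x₁)² + (y₂-y₁)²)
dx = (-9) - (-9) = 0
dy = 4 - 11 = -7
d = sqrt(0² + (-7)²) = sqrt(0 + 49) = sqrt(49) = 7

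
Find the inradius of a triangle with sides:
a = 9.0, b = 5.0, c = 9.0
s = (a+b+c)/2 = (9.0+5.0+9.0)/2 = 11.5
Area = √(s(s-a)(s-b)(s-c)) = √(11.5·2.5·6.5·2.5) = 21.6145
r = Area/s = 21.6145/11.5 = 1.88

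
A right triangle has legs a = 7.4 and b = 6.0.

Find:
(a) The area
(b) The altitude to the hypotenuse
(a) Area = ½ab = ½·7.4·6.0 = 22.2
(b) Hypotenuse c = √(7.4² + 6.0²) = √90.76 = 9.5268
    Area = ½·c·h_c  →  h_c = 2·Area/c = 2·22.2/9.5268 = 4.661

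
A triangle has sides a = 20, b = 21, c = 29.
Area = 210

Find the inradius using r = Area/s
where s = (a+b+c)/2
s = (20+21+29)/2 = 35
r = Area/s = 210/35 = 6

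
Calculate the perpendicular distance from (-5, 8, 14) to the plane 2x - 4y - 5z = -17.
d = |2(-5) + (-4)(8) + (-5)(14) - (-17)| / √(2² + (-4)² + (-5)²) = 95/√45 = 14.16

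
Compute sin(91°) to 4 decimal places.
sin(91 degrees) = 0.9998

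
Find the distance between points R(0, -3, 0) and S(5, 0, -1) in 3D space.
d = √[(5)² + (3)² + (-1)²] = √35 = 5.916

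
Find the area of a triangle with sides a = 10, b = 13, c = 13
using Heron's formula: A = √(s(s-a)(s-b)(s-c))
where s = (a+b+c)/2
s = (10+13+13)/2 = 18
A = √(18·8·5·5) = √3600 = 60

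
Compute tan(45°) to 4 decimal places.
tan(45 degrees) = 1
Decimal approximation: 1.0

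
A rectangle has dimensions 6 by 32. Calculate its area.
Area = length * width
Area = 6 * 32
Area = 192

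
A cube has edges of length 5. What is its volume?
Volume = s³
Volume = 5³
Volume = 125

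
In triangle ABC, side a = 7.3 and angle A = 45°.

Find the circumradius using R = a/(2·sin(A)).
R = a/(2·sin(A)) = 7.3/(2·sin(45°))
R = 7.3/(2·0.707107) = 7.3/1.414214 = 5.162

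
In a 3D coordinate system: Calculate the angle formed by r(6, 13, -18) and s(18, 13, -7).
r·s = 403, |r|² = 529, |s|² = 542
cos θ = 403/√286718 ≈ 0.7526
θ ≈ 41.18°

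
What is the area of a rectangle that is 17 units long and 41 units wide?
Area = length * width
Area = 17 * 41
Area = 697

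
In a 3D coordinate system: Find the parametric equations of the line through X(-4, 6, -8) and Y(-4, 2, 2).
Direction vector d = Y - X = (0, -4, 10)
x = -4, y = 6 - 4t, z = -8 + 10t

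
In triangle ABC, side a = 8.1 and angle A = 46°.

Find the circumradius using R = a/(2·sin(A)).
R = a/(2·sin(A)) = 8.1/(2·sin(46°))
R = 8.1/(2·0.719340) = 8.1/1.438680 = 5.63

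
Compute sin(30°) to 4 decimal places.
sin(30 degrees) = 1/2
Decimal approximation: 0.5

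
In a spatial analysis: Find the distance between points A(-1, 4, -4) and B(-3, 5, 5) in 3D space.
d = √[(-2)² + (1)² + (9)²] = √86 = 9.274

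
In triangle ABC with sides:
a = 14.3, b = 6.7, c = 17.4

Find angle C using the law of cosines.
cos(C) = (a² + b² - c²)/(2ab)
cos(C) = (14.3² + 6.7² - 17.4²)/(2·14.3·6.7) = -53.38/191.62 = -0.278572
C = arccos(-0.278572) = 106.2°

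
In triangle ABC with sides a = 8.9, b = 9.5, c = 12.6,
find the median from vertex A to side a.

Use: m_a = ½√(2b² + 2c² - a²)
m_a = ½√(2·9.5² + 2·12.6² - 8.9²)
m_a = ½√(180.5 + 317.52 - 79.21) = ½√418.81 = 10.23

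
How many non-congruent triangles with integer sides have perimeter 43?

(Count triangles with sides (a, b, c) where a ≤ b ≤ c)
With a ≤ b ≤ c and a + b + c = 43, the triangle inequality a + b > c gives c < 43/2, so c ≤ 21.
Iterate a from 1 to ⌊p/3⌋ = 14; for each a, b ranges from a to ⌊(p−a)/2⌋ with c = p − a − b, keeping only c ≥ b.
Triples: (1, 21, 21), (2, 20, 21), (3, 19, 21), …
Count = 44 triangles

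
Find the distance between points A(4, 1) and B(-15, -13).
Using the distance formula: d = sqrt((x₂-x₁)² + (y₂-y₁)²)
dx = (-15) - 4 = -19
dy = (-13) - 1 = -14
d = sqrt((-19)² + (-14)²) = sqrt(361 + 196) = sqrt(557) = 23.60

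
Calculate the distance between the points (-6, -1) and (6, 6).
Using the distance formula: d = sqrt((x₂-x₁)² + (y₂-y₁)²)
dx = 6 - (-6) = 12
dy = 6 - (-1) = 7
d = sqrt(12² + 7²) = sqrt(144 + 49) = sqrt(193) = 13.89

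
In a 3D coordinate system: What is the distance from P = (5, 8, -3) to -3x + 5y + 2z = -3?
d = |(-3)(5) + 5(8) + 2(-3) - (-3)| / √((-3)² + 5² + 2²) = 22/√38 = 3.569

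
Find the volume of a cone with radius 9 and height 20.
Volume = (1/3) * pi * r² * h
Volume = (1/3) * pi * 9² * 20
Volume = (1/3) * pi * 81 * 20
Volume = (1/3) * pi * 1620
Volume = 1696.46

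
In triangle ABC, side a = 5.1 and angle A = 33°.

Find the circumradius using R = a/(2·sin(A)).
R = a/(2·sin(A)) = 5.1/(2·sin(33°))
R = 5.1/(2·0.544639) = 5.1/1.089278 = 4.682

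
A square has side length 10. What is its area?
Area = s²
Area = 10²
Area = 100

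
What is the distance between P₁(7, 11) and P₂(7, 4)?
Using the distance formula: d = sqrt((x₂-x₁)² + (y₂-y₁)²)
dx = 7 - 7 = 0
dy = 4 - 11 = -7
d = sqrt(0² + (-7)²) = sqrt(0 + 49) = sqrt(49) = 7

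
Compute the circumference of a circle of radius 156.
Circumference = 2 * pi * r
Circumference = 2 * pi * 156
Circumference = 980.18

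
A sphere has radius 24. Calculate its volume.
Volume = (4/3) * pi * r³
Volume = (4/3) * pi * 24³
Volume = (4/3) * pi * 13824
Volume = 57905.84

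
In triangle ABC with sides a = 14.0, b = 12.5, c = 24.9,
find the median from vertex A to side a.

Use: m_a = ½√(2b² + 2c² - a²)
m_a = ½√(2·12.5² + 2·24.9² - 14.0²)
m_a = ½√(312.5 + 1240.02 - 196) = ½√1356.52 = 18.42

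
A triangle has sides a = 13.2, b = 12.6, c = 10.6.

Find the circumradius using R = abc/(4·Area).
s = (a+b+c)/2 = 18.2
Area = √(s(s-a)(s-b)(s-c)) = √(18.2·5·5.6·7.6) = 62.2331
R = abc/(4·Area) = (13.2·12.6·10.6)/(4·62.2331) = 1762.992/248.9324 = 7.082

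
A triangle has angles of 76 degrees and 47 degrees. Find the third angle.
Sum of angles in a triangle = 180 degrees
Third angle = 180 - 76 - 47
Third angle = 57 degrees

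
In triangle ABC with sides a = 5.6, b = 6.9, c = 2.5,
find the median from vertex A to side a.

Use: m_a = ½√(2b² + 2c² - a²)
m_a = ½√(2·6.9² + 2·2.5² - 5.6²)
m_a = ½√(95.22 + 12.5 - 31.36) = ½√76.36 = 4.369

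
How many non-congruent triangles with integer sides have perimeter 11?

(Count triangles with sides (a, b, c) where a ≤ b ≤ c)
With a ≤ b ≤ c and a + b + c = 11, the triangle inequality a + b > c gives c < 11/2, so c ≤ 5.
Iterate a from 1 to ⌊p/3⌋ = 3; for each a, b ranges from a to ⌊(p−a)/2⌋ with c = p − a − b, keeping only c ≥ b.
Triples: (1, 5, 5), (2, 4, 5), (3, 3, 5), …
Count = 4 triangles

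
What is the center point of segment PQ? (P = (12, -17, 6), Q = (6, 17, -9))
Midpoint = ((12+6)/2, (-17+17)/2, (6-9)/2) = (9, 0, -1.5)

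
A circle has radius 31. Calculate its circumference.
Circumference = 2 * pi * r
Circumference = 2 * pi * 31
Circumference = 194.78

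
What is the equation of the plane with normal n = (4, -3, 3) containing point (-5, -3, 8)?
d = n·P = (4)(-5) + (-3)(-3) + (3)(8) = 13
Plane: 4x - 3y + 3z = 13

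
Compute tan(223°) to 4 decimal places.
tan(223 degrees) = 0.9325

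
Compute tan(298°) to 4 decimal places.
tan(298 degrees) = -1.8807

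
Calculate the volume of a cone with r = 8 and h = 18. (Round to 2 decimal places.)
Volume = (1/3) * pi * r² * h
Volume = (1/3) * pi * 8² * 18
Volume = (1/3) * pi * 64 * 18
Volume = (1/3) * pi * 1152
Volume = 1206.37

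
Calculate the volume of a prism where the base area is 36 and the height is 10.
Volume = base area * height
Volume = 36 * 10
Volume = 360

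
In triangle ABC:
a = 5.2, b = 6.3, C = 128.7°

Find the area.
Using A = ½ab·sin(C):
A = ½·5.2·6.3·sin(128.7°) = ½·32.76·0.780430 = 12.78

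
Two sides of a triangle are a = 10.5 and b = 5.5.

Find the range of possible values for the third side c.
By the triangle inequality: |a - b| < c < a + b
|10.5 - 5.5| < c < 10.5 + 5.5
5 < c < 16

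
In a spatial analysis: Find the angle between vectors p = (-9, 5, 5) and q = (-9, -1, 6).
p·q = 106, |p|² = 131, |q|² = 118
cos θ = 106/√15458 ≈ 0.8526
θ ≈ 31.51°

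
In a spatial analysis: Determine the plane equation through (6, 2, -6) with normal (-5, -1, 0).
d = n·P = (-5)(6) + (-1)(2) + (0)(-6) = -32
Plane: -5x - y = -32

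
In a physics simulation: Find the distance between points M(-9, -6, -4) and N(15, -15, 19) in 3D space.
d = √[(24)² + (-9)² + (23)²] = √1186 = 34.44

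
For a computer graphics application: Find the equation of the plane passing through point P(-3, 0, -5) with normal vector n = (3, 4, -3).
d = n·P = (3)(-3) + (4)(0) + (-3)(-5) = 6
Plane: 3x + 4y - 3z = 6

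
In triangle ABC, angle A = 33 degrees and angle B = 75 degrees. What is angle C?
Sum of angles in a triangle = 180 degrees
Third angle = 180 - 33 - 75
Third angle = 72 degrees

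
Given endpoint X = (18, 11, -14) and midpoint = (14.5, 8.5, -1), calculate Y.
Y = (2×14.5 - 18, 2×8.5 - 11, 2×(-1) - (-14)) = (11, 6, 12)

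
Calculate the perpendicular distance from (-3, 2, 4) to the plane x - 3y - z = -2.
d = |1(-3) + (-3)(2) + (-1)(4) - (-2)| / √(1² + (-3)² + (-1)²) = 11/√11 = 3.317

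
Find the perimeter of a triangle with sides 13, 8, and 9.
Perimeter = sum of all sides
Perimeter = 13 + 8 + 9
Perimeter = 30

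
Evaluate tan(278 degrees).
tan(278 degrees) = -7.1154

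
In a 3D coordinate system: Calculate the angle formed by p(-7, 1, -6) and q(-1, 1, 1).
p·q = 2, |p|² = 86, |q|² = 3
cos θ = 2/√258 ≈ 0.1245
θ ≈ 82.85°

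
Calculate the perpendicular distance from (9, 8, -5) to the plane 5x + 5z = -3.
d = |5(9) + 0(8) + 5(-5) - (-3)| / √(5² + 0² + 5²) = 23/√50 = 3.253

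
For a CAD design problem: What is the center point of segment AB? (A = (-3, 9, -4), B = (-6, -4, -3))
Midpoint = ((-3-6)/2, (9-4)/2, (-4-3)/2) = (-4.5, 2.5, -3.5)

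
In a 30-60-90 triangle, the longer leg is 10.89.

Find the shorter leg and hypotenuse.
In a 30-60-90 triangle, sides are in ratio 1 : √3 : 2.
Long leg = short leg·√3  →  short leg = 10.89/√3 = 6.287
Hypotenuse = 2·(short leg) = 2·10.89/√3 = 12.57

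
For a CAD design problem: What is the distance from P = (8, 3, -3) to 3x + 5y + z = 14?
d = |3(8) + 5(3) + 1(-3) - (14)| / √(3² + 5² + 1²) = 22/√35 = 3.719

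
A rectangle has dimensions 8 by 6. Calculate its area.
Area = length * width
Area = 8 * 6
Area = 48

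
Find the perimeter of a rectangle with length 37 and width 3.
Perimeter = 2 * (length + width)
Perimeter = 2 * (37 + 3)
Perimeter = 2 * 40
Perimeter = 80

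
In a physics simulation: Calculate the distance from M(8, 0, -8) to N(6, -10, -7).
d = √[(-2)² + (-10)² + (1)²] = √105 = 10.25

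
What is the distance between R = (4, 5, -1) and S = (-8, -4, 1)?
d = √[(-12)² + (-9)² + (2)²] = √229 = 15.13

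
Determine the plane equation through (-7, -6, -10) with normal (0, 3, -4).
d = n·P = (0)(-7) + (3)(-6) + (-4)(-10) = 22
Plane: 3y - 4z = 22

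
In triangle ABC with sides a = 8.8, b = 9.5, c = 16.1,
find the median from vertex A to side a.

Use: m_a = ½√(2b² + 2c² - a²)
m_a = ½√(2·9.5² + 2·16.1² - 8.8²)
m_a = ½√(180.5 + 518.42 - 77.44) = ½√621.48 = 12.46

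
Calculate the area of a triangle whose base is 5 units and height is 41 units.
Area = (1/2) * base * height
Area = (1/2) * 5 * 41
Area = 102.50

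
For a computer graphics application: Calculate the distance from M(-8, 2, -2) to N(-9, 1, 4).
d = √[(-1)² + (-1)² + (6)²] = √38 = 6.164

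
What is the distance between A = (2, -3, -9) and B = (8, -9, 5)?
d = √[(6)² + (-6)² + (14)²] = √268 = 16.37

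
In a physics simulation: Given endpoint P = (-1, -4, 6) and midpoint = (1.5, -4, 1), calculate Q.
Q = (2×1.5 - (-1), 2×(-4) - (-4), 2×1 - 6) = (4, -4, -4)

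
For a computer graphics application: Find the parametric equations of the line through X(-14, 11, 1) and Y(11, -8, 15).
Direction vector d = Y - X = (25, -19, 14)
x = -14 + 25t, y = 11 - 19t, z = 1 + 14t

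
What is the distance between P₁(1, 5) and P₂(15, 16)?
Using the distance formula: d = sqrt((x₂-x₁)² + (y₂-y₁)²)
dx = 15 - 1 = 14
dy = 16 - 5 = 11
d = sqrt(14² + 11²) = sqrt(196 + 121) = sqrt(317) = 17.80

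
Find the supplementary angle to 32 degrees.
Supplementary angles sum to 180 degrees.
Other angle = 180 - 32
Other angle = 148 degrees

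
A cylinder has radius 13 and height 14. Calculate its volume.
Volume = pi * r² * h
Volume = pi * 13² * 14
Volume = pi * 169 * 14
Volume = pi * 2366
Volume = 7433.01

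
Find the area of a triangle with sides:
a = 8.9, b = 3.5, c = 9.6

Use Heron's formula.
s = (a+b+c)/2 = (8.9+3.5+9.6)/2 = 11
A = √(s(s-a)(s-b)(s-c)) = √(11·2.1·7.5·1.4)
A = √242.55 = 15.57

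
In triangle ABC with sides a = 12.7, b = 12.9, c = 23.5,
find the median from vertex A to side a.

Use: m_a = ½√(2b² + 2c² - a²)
m_a = ½√(2·12.9² + 2·23.5² - 12.7²)
m_a = ½√(332.82 + 1104.5 - 161.29) = ½√1276.03 = 17.86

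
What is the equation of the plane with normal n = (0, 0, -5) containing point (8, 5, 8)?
d = n·P = (0)(8) + (0)(5) + (-5)(8) = -40
Plane: -5z = -40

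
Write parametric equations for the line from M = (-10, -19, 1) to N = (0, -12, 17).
Direction vector d = N - M = (10, 7, 16)
x = -10 + 10t, y = -19 + 7t, z = 1 + 16t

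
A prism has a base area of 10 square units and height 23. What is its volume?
Volume = base area * height
Volume = 10 * 23
Volume = 230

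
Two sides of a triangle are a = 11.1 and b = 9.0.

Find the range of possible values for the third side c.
By the triangle inequality: |a - b| < c < a + b
|11.1 - 9.0| < c < 11.1 + 9.0
2.1 < c < 20.1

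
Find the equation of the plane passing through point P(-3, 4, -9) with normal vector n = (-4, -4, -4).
d = n·P = (-4)(-3) + (-4)(4) + (-4)(-9) = 32
Plane: -4x - 4y - 4z = 32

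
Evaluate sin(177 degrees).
sin(177 degrees) = 0.0523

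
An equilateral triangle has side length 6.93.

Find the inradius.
For an equilateral triangle, r = s/(2√3) where s is the side.
r = 6.93/(2√3) = 6.93/3.464102 = 2.001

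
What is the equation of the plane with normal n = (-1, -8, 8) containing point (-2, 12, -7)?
d = n·P = (-1)(-2) + (-8)(12) + (8)(-7) = -150
Plane: -x - 8y + 8z = -150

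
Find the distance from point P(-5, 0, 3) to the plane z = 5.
d = |0(-5) + 0(0) + 1(3) - (5)| / √(0² + 0² + 1²) = 2/√1 = 2.0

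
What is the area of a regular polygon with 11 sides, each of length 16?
For a regular 11-gon with side length s = 16:
Apothem a = s / (2*tan(pi/11)) = 16 / (2*tan(pi/11)) ≈ 27.2455
Perimeter P = 11 * 16 = 176
Area = (1/2) * P * a = (1/2) * 176 * 27.2455 = 2397.60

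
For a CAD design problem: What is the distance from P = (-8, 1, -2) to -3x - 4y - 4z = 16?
d = |(-3)(-8) + (-4)(1) + (-4)(-2) - (16)| / √((-3)² + (-4)² + (-4)²) = 12/√41 = 1.874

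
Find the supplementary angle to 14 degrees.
Supplementary angles sum to 180 degrees.
Other angle = 180 - 14
Other angle = 166 degrees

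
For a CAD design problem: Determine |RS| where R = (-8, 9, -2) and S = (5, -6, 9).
d = √[(13)² + (-15)² + (11)²] = √515 = 22.69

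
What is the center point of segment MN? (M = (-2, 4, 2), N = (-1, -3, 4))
Midpoint = ((-2-1)/2, (4-3)/2, (2+4)/2) = (-1.5, 0.5, 3)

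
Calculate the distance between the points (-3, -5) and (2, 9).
Using the distance formula: d = sqrt((x₂-x₁)² + (y₂-y₁)²)
dx = 2 - (-3) = 5
dy = 9 - (-5) = 14
d = sqrt(5² + 14²) = sqrt(25 + 196) = sqrt(221) = 14.87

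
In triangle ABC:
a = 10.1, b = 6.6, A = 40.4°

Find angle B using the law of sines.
sin(B)/b = sin(A)/a
sin(B) = b·sin(A)/a = 6.6·sin(40.4°)/10.1 = 0.423524
B = arcsin(0.423524) = 25.06°  (b ≤ a, so B ≤ A and the acute solution is unique)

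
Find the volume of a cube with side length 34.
Volume = s³
Volume = 34³
Volume = 39304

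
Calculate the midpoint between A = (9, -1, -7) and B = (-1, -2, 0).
Midpoint = ((9-1)/2, (-1-2)/2, (-7+0)/2) = (4, -1.5, -3.5)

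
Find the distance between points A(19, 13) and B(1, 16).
Using the distance formula: d = sqrt((x₂-x₁)² + (y₂-y₁)²)
dx = 1 - 19 = -18
dy = 16 - 13 = 3
d = sqrt((-18)² + 3²) = sqrt(324 + 9) = sqrt(333) = 18.25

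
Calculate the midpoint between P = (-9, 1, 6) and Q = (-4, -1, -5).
Midpoint = ((-9-4)/2, (1-1)/2, (6-5)/2) = (-6.5, 0, 0.5)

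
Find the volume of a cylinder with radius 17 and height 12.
Volume = pi * r² * h
Volume = pi * 17² * 12
Volume = pi * 289 * 12
Volume = pi * 3468
Volume = 10895.04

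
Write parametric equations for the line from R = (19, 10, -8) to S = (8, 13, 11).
Direction vector d = S - R = (-11, 3, 19)
x = 19 - 11t, y = 10 + 3t, z = -8 + 19t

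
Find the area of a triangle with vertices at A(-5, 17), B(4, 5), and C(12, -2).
Using the coordinate formula: Area = (1/2)|x₁(y₂-y₃) + x₂(y₃-y₁) + x₃(y₁-y₂)|
Area = (1/2)|(-5)(5-(-2)) + 4((-2)-17) + 12(17-5)|
Area = (1/2)|(-5)*7 + 4*(-19) + 12*12|
Area = (1/2)|(-35) + (-76) + 144|
Area = (1/2)*33 = 16.50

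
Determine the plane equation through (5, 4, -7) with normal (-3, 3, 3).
d = n·P = (-3)(5) + (3)(4) + (3)(-7) = -24
Plane: -3x + 3y + 3z = -24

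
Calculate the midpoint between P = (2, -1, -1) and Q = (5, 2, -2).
Midpoint = ((2+5)/2, (-1+2)/2, (-1-2)/2) = (3.5, 0.5, -1.5)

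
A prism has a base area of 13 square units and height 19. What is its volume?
Volume = base area * height
Volume = 13 * 19
Volume = 247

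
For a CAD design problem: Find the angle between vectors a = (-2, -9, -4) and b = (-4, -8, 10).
a·b = 40, |a|² = 101, |b|² = 180
cos θ = 40/√18180 ≈ 0.2967
θ ≈ 72.74°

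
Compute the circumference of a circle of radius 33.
Circumference = 2 * pi * r
Circumference = 2 * pi * 33
Circumference = 207.35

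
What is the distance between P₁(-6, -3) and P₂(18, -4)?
Using the distance formula: d = sqrt((x₂-x₁)² + (y₂-y₁)²)
dx = 18 - (-6) = 24
dy = (-4) - (-3) = -1
d = sqrt(24² + (-1)²) = sqrt(576 + 1) = sqrt(577) = 24.02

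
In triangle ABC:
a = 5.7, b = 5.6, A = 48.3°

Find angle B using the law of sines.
sin(B)/b = sin(A)/a
sin(B) = b·sin(A)/a = 5.6·sin(48.3°)/5.7 = 0.733539
B = arcsin(0.733539) = 47.18°  (b ≤ a, so B ≤ A and the acute solution is unique)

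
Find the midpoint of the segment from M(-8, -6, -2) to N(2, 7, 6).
Midpoint = ((-8+2)/2, (-6+7)/2, (-2+6)/2) = (-3, 0.5, 2)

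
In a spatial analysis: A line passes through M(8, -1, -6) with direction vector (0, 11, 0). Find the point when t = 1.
P(1) = (8 + 0(1), -1 + 11(1), -6 + 0(1)) = (8, 10, -6)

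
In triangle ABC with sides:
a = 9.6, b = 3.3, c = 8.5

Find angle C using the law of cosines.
cos(C) = (a² + b² - c²)/(2ab)
cos(C) = (9.6² + 3.3² - 8.5²)/(2·9.6·3.3) = 30.8/63.36 = 0.486111
C = arccos(0.486111) = 60.91°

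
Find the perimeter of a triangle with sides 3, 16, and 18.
Perimeter = sum of all sides
Perimeter = 3 + 16 + 18
Perimeter = 37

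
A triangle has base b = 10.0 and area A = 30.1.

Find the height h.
A = ½bh  →  h = 2A/b
h = 2·30.1/10.0 = 6.02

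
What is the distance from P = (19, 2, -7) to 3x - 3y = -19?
d = |3(19) + (-3)(2) + 0(-7) - (-19)| / √(3² + (-3)² + 0²) = 70/√18 = 16.5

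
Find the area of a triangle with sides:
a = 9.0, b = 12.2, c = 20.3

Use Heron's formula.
s = (a+b+c)/2 = (9.0+12.2+20.3)/2 = 20.75
A = √(s(s-a)(s-b)(s-c)) = √(20.75·11.75·8.55·0.45)
A = √938.069 = 30.63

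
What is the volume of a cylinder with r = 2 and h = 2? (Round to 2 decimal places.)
Volume = pi * r² * h
Volume = pi * 2² * 2
Volume = pi * 4 * 2
Volume = pi * 8
Volume = 25.13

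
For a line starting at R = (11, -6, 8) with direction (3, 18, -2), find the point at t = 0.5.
P(0.5) = (11 + 3(0.5), -6 + 18(0.5), 8 + (-2)(0.5)) = (12.5, 3, 7)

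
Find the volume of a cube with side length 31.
Volume = s³
Volume = 31³
Volume = 29791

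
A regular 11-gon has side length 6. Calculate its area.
For a regular 11-gon with side length s = 6:
Apothem a = s / (2*tan(pi/11)) = 6 / (2*tan(pi/11)) ≈ 10.2171
Perimeter P = 11 * 6 = 66
Area = (1/2) * P * a = (1/2) * 66 * 10.2171 = 337.16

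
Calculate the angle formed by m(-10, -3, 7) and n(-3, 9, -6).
m·n = -39, |m|² = 158, |n|² = 126
cos θ = -39/√19908 ≈ -0.2764
θ ≈ 106.0°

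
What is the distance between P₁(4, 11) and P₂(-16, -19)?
Using the distance formula: d = sqrt((x₂-x₁)² + (y₂-y₁)²)
dx = (-16) - 4 = -20
dy = (-19) - 11 = -30
d = sqrt((-20)² + (-30)²) = sqrt(400 + 900) = sqrt(1300) = 36.06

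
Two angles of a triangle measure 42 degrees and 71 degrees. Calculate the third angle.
Sum of angles in a triangle = 180 degrees
Third angle = 180 - 42 - 71
Third angle = 67 degrees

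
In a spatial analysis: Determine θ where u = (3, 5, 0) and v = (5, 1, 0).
u·v = 20, |u|² = 34, |v|² = 26
cos θ = 20/√884 ≈ 0.6727
θ ≈ 47.73°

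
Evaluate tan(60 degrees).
tan(60 degrees) = sqrt(3)
Decimal approximation: 1.7321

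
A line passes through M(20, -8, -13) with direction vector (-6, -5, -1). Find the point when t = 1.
P(1) = (20 + (-6)(1), -8 + (-5)(1), -13 + (-1)(1)) = (14, -13, -14)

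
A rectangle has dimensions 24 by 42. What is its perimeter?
Perimeter = 2 * (length + width)
Perimeter = 2 * (24 + 42)
Perimeter = 2 * 66
Perimeter = 132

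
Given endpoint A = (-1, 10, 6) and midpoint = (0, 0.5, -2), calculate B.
B = (2×0 - (-1), 2×0.5 - 10, 2×(-2) - 6) = (1, -9, -10)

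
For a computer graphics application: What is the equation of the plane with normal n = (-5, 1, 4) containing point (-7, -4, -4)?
d = n·P = (-5)(-7) + (1)(-4) + (4)(-4) = 15
Plane: -5x + y + 4z = 15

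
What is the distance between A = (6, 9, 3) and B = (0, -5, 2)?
d = √[(-6)² + (-14)² + (-1)²] = √233 = 15.26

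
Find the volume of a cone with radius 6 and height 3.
Volume = (1/3) * pi * r² * h
Volume = (1/3) * pi * 6² * 3
Volume = (1/3) * pi * 36 * 3
Volume = (1/3) * pi * 108
Volume = 113.10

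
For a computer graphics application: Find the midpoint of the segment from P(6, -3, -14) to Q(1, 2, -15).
Midpoint = ((6+1)/2, (-3+2)/2, (-14-15)/2) = (3.5, -0.5, -14.5)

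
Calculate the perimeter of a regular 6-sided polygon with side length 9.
Perimeter = number of sides * side length
Perimeter = 6 * 9
Perimeter = 54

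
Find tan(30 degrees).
tan(30 degrees) = sqrt(3)/3
Decimal approximation: 0.5774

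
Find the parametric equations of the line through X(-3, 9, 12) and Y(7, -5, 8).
Direction vector d = Y - X = (10, -14, -4)
x = -3 + 10t, y = 9 - 14t, z = 12 - 4t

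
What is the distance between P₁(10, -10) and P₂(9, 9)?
Using the distance formula: d = sqrt((x₂-x₁)² + (y₂-y₁)²)
dx = 9 - 10 = -1
dy = 9 - (-10) = 19
d = sqrt((-1)² + 19²) = sqrt(1 + 361) = sqrt(362) = 19.03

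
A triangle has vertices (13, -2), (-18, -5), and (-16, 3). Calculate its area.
Using the coordinate formula: Area = (1/2)|x₁(y₂-y₃) + x₂(y₃-y₁) + x₃(y₁-y₂)|
Area = (1/2)|13((-5)-3) + (-18)(3-(-2)) + (-16)((-2)-(-5))|
Area = (1/2)|13*(-8) + (-18)*5 + (-16)*3|
Area = (1/2)|(-104) + (-90) + (-48)|
Area = (1/2)*242 = 121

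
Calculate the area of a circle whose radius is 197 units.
Area = pi * r²
Area = pi * 197²
Area = pi * 38809
Area = 121922.07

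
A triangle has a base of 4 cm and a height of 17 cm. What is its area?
Area = (1/2) * base * height
Area = (1/2) * 4 * 17
Area = 34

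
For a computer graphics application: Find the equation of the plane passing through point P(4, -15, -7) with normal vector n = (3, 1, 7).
d = n·P = (3)(4) + (1)(-15) + (7)(-7) = -52
Plane: 3x + y + 7z = -52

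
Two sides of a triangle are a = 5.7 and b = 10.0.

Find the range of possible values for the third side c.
By the triangle inequality: |a - b| < c < a + b
|5.7 - 10.0| < c < 5.7 + 10.0
4.3 < c < 15.7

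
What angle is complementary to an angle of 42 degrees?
Complementary angles sum to 90 degrees.
Other angle = 90 - 42
Other angle = 48 degrees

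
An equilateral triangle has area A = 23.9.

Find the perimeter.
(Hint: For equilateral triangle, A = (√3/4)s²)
A = (√3/4)s²  →  s² = 4A/√3 = 4·23.9/√3 = 55.1947
s = 7.42931
Perimeter = 3s = 22.29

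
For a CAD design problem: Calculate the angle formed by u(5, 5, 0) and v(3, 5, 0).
u·v = 40, |u|² = 50, |v|² = 34
cos θ = 40/√1700 ≈ 0.9701
θ ≈ 14.04°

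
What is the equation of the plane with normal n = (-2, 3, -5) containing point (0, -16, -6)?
d = n·P = (-2)(0) + (3)(-16) + (-5)(-6) = -18
Plane: -2x + 3y - 5z = -18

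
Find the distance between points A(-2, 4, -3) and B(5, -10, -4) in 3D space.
d = √[(7)² + (-14)² + (-1)²] = √246 = 15.68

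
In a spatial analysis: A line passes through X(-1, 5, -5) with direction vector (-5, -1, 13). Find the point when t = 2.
P(2) = (-1 + (-5)(2), 5 + (-1)(2), -5 + 13(2)) = (-11, 3, 21)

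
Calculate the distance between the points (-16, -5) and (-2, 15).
Using the distance formula: d = sqrt((x₂-x₁)² + (y₂-y₁)²)
dx = (-2) - (-16) = 14
dy = 15 - (-5) = 20
d = sqrt(14² + 20²) = sqrt(196 + 400) = sqrt(596) = 24.41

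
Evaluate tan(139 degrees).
tan(139 degrees) = -0.8693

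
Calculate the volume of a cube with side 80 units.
Volume = s³
Volume = 80³
Volume = 512000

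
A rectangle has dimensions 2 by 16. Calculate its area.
Area = length * width
Area = 2 * 16
Area = 32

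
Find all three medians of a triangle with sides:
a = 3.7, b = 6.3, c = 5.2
Using m_x = ½√(2y² + 2z² - x²):
m_a = ½√(2·6.3² + 2·5.2² - 3.7²) = ½√119.77 = 5.472
m_b = ½√(2·3.7² + 2·5.2² - 6.3²) = ½√41.77 = 3.231
m_c = ½√(2·3.7² + 2·6.3² - 5.2²) = ½√79.72 = 4.464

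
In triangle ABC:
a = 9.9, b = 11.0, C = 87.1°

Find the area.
Using A = ½ab·sin(C):
A = ½·9.9·11.0·sin(87.1°) = ½·108.9·0.998719 = 54.38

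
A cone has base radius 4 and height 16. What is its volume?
Volume = (1/3) * pi * r² * h
Volume = (1/3) * pi * 4² * 16
Volume = (1/3) * pi * 16 * 16
Volume = (1/3) * pi * 256
Volume = 268.08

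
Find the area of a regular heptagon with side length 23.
For a regular 7-gon with side length s = 23:
Apothem a = s / (2*tan(pi/7)) = 23 / (2*tan(pi/7)) ≈ 23.88
Perimeter P = 7 * 23 = 161
Area = (1/2) * P * a = (1/2) * 161 * 23.88 = 1922.34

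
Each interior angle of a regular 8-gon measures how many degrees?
Interior angle of a regular n-gon = (n-2)*180/n
Interior angle = (8-2)*180/8
Interior angle = 6*180/8
Interior angle = 1080/8
Interior angle = 135 degrees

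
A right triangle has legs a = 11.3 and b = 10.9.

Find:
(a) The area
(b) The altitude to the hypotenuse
(a) Area = ½ab = ½·11.3·10.9 = 61.585
(b) Hypotenuse c = √(11.3² + 10.9²) = √246.5 = 15.7003
    Area = ½·c·h_c  →  h_c = 2·Area/c = 2·61.585/15.7003 = 7.845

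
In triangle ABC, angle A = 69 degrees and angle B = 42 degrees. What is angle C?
Sum of angles in a triangle = 180 degrees
Third angle = 180 - 69 - 42
Third angle = 69 degrees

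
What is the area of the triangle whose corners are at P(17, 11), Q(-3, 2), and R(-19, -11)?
Using the coordinate formula: Area = (1/2)|x₁(y₂-y₃) + x₂(y₃-y₁) + x₃(y₁-y₂)|
Area = (1/2)|17(2-(-11)) + (-3)((-11)-11) + (-19)(11-2)|
Area = (1/2)|17*13 + (-3)*(-22) + (-19)*9|
Area = (1/2)|221 + 66 + (-171)|
Area = (1/2)*116 = 58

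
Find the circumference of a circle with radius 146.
Circumference = 2 * pi * r
Circumference = 2 * pi * 146
Circumference = 917.35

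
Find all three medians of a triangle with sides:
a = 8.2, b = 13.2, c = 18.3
Using m_x = ½√(2y² + 2z² - x²):
m_a = ½√(2·13.2² + 2·18.3² - 8.2²) = ½√951.02 = 15.42
m_b = ½√(2·8.2² + 2·18.3² - 13.2²) = ½√630.02 = 12.55
m_c = ½√(2·8.2² + 2·13.2² - 18.3²) = ½√148.07 = 6.084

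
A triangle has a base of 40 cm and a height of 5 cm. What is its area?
Area = (1/2) * base * height
Area = (1/2) * 40 * 5
Area = 100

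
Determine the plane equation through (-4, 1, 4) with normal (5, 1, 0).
d = n·P = (5)(-4) + (1)(1) + (0)(4) = -19
Plane: 5x + y = -19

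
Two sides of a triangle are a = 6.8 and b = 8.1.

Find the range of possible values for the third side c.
By the triangle inequality: |a - b| < c < a + b
|6.8 - 8.1| < c < 6.8 + 8.1
1.3 < c < 14.9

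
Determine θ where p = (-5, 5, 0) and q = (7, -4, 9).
p·q = -55, |p|² = 50, |q|² = 146
cos θ = -55/√7300 ≈ -0.6437
θ ≈ 130.1°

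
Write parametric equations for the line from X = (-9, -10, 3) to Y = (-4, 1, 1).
Direction vector d = Y - X = (5, 11, -2)
x = -9 + 5t, y = -10 + 11t, z = 3 - 2t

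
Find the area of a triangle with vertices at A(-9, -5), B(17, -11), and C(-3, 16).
Using the coordinate formula: Area = (1/2)|x₁(y₂-y₃) + x₂(y₃-y₁) + x₃(y₁-y₂)|
Area = (1/2)|(-9)((-11)-16) + 17(16-(-5)) + (-3)((-5)-(-11))|
Area = (1/2)|(-9)*(-27) + 17*21 + (-3)*6|
Area = (1/2)|243 + 357 + (-18)|
Area = (1/2)*582 = 291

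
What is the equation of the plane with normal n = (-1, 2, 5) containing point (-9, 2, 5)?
d = n·P = (-1)(-9) + (2)(2) + (5)(5) = 38
Plane: -x + 2y + 5z = 38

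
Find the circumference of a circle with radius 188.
Circumference = 2 * pi * r
Circumference = 2 * pi * 188
Circumference = 1181.24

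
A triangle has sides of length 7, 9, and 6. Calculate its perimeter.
Perimeter = sum of all sides
Perimeter = 7 + 9 + 6
Perimeter = 22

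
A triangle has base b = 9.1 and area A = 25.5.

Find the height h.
A = ½bh  →  h = 2A/b
h = 2·25.5/9.1 = 5.604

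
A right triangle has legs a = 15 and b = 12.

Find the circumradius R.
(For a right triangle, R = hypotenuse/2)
Hypotenuse c = √(15² + 12²) = √369 = 19.2094
R = c/2 = 9.605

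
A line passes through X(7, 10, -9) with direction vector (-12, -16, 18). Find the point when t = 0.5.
P(0.5) = (7 + (-12)(0.5), 10 + (-16)(0.5), -9 + 18(0.5)) = (1, 2, 0)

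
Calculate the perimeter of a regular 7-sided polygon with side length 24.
Perimeter = number of sides * side length
Perimeter = 7 * 24
Perimeter = 168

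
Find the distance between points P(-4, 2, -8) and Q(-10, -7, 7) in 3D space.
d = √[(-6)² + (-9)² + (15)²] = √342 = 18.49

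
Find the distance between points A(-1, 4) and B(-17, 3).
Using the distance formula: d = sqrt((x₂-x₁)² + (y₂-y₁)²)
dx = (-17) - (-1) = -16
dy = 3 - 4 = -1
d = sqrt((-16)² + (-1)²) = sqrt(256 + 1) = sqrt(257) = 16.03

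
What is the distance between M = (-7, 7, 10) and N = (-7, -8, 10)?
d = √[(0)² + (-15)² + (0)²] = √225 = 15.0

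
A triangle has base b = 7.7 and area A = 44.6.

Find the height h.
A = ½bh  →  h = 2A/b
h = 2·44.6/7.7 = 11.58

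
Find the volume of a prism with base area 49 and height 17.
Volume = base area * height
Volume = 49 * 17
Volume = 833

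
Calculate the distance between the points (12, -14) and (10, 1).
Using the distance formula: d = sqrt((x₂-x₁)² + (y₂-y₁)²)
dx = 10 - 12 = -2
dy = 1 - (-14) = 15
d = sqrt((-2)² + 15²) = sqrt(4 + 225) = sqrt(229) = 15.13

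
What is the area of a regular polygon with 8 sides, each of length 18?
For a regular 8-gon with side length s = 18:
Apothem a = s / (2*tan(pi/8)) = 18 / (2*tan(pi/8)) ≈ 21.7279
Perimeter P = 8 * 18 = 144
Area = (1/2) * P * a = (1/2) * 144 * 21.7279 = 1564.41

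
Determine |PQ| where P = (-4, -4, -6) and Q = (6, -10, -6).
d = √[(10)² + (-6)² + (0)²] = √136 = 11.66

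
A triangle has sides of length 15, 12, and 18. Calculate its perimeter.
Perimeter = sum of all sides
Perimeter = 15 + 12 + 18
Perimeter = 45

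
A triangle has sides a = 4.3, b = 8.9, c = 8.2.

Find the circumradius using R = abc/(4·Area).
s = (a+b+c)/2 = 10.7
Area = √(s(s-a)(s-b)(s-c)) = √(10.7·6.4·1.8·2.5) = 17.5545
R = abc/(4·Area) = (4.3·8.9·8.2)/(4·17.5545) = 313.814/70.218 = 4.469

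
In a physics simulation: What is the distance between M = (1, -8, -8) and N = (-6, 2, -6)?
d = √[(-7)² + (10)² + (2)²] = √153 = 12.37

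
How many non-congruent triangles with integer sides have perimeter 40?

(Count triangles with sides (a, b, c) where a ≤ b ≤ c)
With a ≤ b ≤ c and a + b + c = 40, the triangle inequality a + b > c gives c < 40/2, so c ≤ 19.
Iterate a from 1 to ⌊p/3⌋ = 13; for each a, b ranges from a to ⌊(p−a)/2⌋ with c = p − a − b, keeping only c ≥ b.
Triples: (2, 19, 19), (3, 18, 19), (4, 17, 19), …
Count = 33 triangles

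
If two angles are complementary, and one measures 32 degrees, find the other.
Complementary angles sum to 90 degrees.
Other angle = 90 - 32
Other angle = 58 degrees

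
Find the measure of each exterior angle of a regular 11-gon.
Exterior angle of a regular n-gon = 360/n
Exterior angle = 360/11
Exterior angle = 32.73 degrees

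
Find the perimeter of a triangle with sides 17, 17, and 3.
Perimeter = sum of all sides
Perimeter = 17 + 17 + 3
Perimeter = 37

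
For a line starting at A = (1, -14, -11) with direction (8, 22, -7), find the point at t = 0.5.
P(0.5) = (1 + 8(0.5), -14 + 22(0.5), -11 + (-7)(0.5)) = (5, -3, -14.5)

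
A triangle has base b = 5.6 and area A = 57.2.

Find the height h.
A = ½bh  →  h = 2A/b
h = 2·57.2/5.6 = 20.43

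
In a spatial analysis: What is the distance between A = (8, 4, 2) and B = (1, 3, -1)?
d = √[(-7)² + (-1)² + (-3)²] = √59 = 7.681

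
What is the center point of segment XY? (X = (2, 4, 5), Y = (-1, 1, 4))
Midpoint = ((2-1)/2, (4+1)/2, (5+4)/2) = (0.5, 2.5, 4.5)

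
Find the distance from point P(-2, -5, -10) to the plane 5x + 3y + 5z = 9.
d = |5(-2) + 3(-5) + 5(-10) - (9)| / √(5² + 3² + 5²) = 84/√59 = 10.94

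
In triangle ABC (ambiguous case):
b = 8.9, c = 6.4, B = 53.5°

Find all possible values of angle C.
sin(C)/c = sin(B)/b  →  sin(C) = c·sin(B)/b = 6.4·sin(53.5°)/8.9 = 0.578054
C₁ = arcsin(0.578054) = 35.31°,  C₂ = 180° - C₁ = 144.69°
Check C₂: A = 180° - 53.5° - 144.69° = -18.19° ≤ 0, rejected
C = 35.31° (one solution)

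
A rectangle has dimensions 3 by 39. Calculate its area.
Area = length * width
Area = 3 * 39
Area = 117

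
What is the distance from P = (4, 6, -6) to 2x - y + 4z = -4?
d = |2(4) + (-1)(6) + 4(-6) - (-4)| / √(2² + (-1)² + 4²) = 18/√21 = 3.928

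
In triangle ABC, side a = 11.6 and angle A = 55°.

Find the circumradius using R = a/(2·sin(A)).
R = a/(2·sin(A)) = 11.6/(2·sin(55°))
R = 11.6/(2·0.819152) = 11.6/1.638304 = 7.08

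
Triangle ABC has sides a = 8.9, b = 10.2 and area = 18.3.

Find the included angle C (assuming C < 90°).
Area = ½ab·sin(C)  →  sin(C) = 2·Area/(ab)
sin(C) = 2·18.3/(8.9·10.2) = 0.403173
C = arcsin(0.403173) = 23.78°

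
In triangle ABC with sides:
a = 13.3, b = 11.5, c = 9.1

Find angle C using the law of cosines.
cos(C) = (a² + b² - c²)/(2ab)
cos(C) = (13.3² + 11.5² - 9.1²)/(2·13.3·11.5) = 226.33/305.9 = 0.739882
C = arccos(0.739882) = 42.28°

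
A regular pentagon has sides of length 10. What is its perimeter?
Perimeter = number of sides * side length
Perimeter = 5 * 10
Perimeter = 50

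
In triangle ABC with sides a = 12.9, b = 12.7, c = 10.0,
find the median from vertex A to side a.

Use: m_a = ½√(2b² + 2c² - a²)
m_a = ½√(2·12.7² + 2·10.0² - 12.9²)
m_a = ½√(322.58 + 200 - 166.41) = ½√356.17 = 9.436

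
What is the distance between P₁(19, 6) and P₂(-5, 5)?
Using the distance formula: d = sqrt((x₂-x₁)² + (y₂-y₁)²)
dx = (-5) - 19 = -24
dy = 5 - 6 = -1
d = sqrt((-24)² + (-1)²) = sqrt(576 + 1) = sqrt(577) = 24.02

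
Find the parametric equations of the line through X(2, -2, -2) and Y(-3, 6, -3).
Direction vector d = Y - X = (-5, 8, -1)
x = 2 - 5t, y = -2 + 8t, z = -2 - t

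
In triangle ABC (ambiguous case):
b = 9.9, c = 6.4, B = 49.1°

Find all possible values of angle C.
sin(C)/c = sin(B)/b  →  sin(C) = c·sin(B)/b = 6.4·sin(49.1°)/9.9 = 0.488633
C₁ = arcsin(0.488633) = 29.25°,  C₂ = 180° - C₁ = 150.75°
Check C₂: A = 180° - 49.1° - 150.75° = -19.85° ≤ 0, rejected
C = 29.25° (one solution)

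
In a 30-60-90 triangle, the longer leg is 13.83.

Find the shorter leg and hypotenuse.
In a 30-60-90 triangle, sides are in ratio 1 : √3 : 2.
Long leg = short leg·√3  →  short leg = 13.83/√3 = 7.985
Hypotenuse = 2·(short leg) = 2·13.83/√3 = 15.97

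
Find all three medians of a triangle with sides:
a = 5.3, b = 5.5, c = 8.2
Using m_x = ½√(2y² + 2z² - x²):
m_a = ½√(2·5.5² + 2·8.2² - 5.3²) = ½√166.89 = 6.459
m_b = ½√(2·5.3² + 2·8.2² - 5.5²) = ½√160.41 = 6.333
m_c = ½√(2·5.3² + 2·5.5² - 8.2²) = ½√49.44 = 3.516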